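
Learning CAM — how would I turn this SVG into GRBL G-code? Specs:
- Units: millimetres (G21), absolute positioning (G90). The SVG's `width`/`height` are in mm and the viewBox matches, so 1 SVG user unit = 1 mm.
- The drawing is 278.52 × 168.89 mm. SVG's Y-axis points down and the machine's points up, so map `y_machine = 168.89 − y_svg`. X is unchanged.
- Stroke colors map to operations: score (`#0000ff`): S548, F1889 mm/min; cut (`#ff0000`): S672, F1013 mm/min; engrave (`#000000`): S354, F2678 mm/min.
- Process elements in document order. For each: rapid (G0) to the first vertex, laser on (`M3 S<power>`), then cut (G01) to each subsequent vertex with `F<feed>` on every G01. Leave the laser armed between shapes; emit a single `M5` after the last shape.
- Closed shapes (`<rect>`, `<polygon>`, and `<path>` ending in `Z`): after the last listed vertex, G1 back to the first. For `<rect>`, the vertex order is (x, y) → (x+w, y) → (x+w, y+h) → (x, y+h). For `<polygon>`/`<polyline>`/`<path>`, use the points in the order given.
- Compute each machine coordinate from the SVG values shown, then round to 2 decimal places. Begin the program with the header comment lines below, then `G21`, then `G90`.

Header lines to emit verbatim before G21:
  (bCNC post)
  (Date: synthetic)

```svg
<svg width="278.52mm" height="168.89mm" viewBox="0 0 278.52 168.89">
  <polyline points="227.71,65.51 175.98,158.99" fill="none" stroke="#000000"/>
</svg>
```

viewBox `0 0 278.52 168.89` with mm width/height → 1 unit = 1 mm. Flip: y_m = 168.89 − y_svg.

**Shape 1** — `<polyline>` line segment, stroke `#000000` → engrave (S354, F2678). Machine vertices: (227.71,103.38) → (175.98,9.90). Open path.

(bCNC post)
(Date: synthetic)
G21
G90
G0 X227.71 Y103.38
M3 S354
G01 X175.98 Y9.90 F2678
M5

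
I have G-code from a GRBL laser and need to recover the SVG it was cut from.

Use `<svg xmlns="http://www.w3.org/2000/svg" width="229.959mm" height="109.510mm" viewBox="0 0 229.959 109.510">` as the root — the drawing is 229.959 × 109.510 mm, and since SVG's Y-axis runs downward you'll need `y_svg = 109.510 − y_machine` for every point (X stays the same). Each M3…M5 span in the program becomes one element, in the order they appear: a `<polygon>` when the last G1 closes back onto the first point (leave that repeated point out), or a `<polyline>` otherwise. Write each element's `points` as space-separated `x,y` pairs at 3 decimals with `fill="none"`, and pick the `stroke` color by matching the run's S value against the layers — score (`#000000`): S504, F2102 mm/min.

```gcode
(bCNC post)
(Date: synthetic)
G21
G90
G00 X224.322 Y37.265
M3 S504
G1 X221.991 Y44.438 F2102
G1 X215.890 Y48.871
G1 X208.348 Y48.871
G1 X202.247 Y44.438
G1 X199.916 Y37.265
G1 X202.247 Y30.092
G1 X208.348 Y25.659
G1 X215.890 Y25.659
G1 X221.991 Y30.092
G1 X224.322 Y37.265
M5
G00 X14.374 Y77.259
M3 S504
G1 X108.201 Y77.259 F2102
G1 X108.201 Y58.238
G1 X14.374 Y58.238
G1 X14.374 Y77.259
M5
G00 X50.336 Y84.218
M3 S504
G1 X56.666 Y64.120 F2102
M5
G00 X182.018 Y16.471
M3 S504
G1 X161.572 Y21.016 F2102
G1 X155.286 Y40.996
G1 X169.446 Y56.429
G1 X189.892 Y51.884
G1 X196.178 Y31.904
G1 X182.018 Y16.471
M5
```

<svg xmlns="http://www.w3.org/2000/svg" width="229.959mm" height="109.510mm" viewBox="0 0 229.959 109.510">
  <polygon points="224.322,72.245 221.991,65.072 215.890,60.639 208.348,60.639 202.247,65.072 199.916,72.245 202.247,79.418 208.348,83.851 215.890,83.851 221.991,79.418" fill="none" stroke="#000000"/>
  <polygon points="14.374,32.251 108.201,32.251 108.201,51.272 14.374,51.272" fill="none" stroke="#000000"/>
  <polyline points="50.336,25.292 56.666,45.390" fill="none" stroke="#000000"/>
  <polygon points="182.018,93.039 161.572,88.494 155.286,68.514 169.446,53.081 189.892,57.626 196.178,77.606" fill="none" stroke="#000000"/>
</svg>

Machine Y-up, SVG Y-down with viewBox height 109.510, so y_svg = 109.510 − y_machine; X carries over. Every run uses S504, so all elements get stroke `#000000` (score).

Run 1: The run returns to its start, so emit a `<polygon>` with points (Y-flipped): 224.322,72.245 221.991,65.072 215.890,60.639 208.348,60.639 202.247,65.072 199.916,72.245 202.247,79.418 208.348,83.851 215.890,83.851 221.991,79.418.

Run 2: The run returns to its start, so emit a `<polygon>` with points (Y-flipped): 14.374,32.251 108.201,32.251 108.201,51.272 14.374,51.272.

Run 3: The run is open, so emit a `<polyline>` with points (Y-flipped): 50.336,25.292 56.666,45.390.

Run 4: The run returns to its start, so emit a `<polygon>` with points (Y-flipped): 182.018,93.039 161.572,88.494 155.286,68.514 169.446,53.081 189.892,57.626 196.178,77.606.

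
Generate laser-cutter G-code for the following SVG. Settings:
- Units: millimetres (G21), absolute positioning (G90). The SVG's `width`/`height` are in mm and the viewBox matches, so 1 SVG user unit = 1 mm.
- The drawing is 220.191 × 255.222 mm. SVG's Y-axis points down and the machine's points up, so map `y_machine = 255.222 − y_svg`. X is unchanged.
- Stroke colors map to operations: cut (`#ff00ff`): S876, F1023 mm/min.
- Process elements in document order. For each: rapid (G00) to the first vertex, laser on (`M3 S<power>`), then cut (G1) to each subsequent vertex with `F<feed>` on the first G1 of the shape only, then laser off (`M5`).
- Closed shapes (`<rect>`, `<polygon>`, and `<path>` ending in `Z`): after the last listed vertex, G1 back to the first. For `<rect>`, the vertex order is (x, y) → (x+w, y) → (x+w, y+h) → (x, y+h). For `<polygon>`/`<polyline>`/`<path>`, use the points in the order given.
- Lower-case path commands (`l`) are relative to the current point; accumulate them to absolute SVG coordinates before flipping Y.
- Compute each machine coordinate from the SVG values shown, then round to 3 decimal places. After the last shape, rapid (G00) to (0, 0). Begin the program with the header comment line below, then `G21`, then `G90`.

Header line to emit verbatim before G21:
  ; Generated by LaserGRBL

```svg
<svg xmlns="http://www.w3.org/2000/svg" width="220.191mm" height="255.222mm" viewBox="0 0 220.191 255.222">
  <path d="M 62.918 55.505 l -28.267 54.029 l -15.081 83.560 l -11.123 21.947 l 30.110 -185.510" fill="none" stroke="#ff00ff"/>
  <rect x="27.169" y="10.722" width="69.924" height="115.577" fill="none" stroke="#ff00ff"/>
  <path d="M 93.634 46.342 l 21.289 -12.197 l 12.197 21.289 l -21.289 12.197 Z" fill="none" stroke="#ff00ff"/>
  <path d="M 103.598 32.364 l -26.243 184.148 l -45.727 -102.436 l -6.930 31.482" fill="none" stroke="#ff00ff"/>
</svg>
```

; Generated by LaserGRBL
G21
G90
G00 X62.918 Y199.717
M3 S876
G1 X34.651 Y145.688 F1023
G1 X19.570 Y62.128
G1 X8.447 Y40.181
G1 X38.557 Y225.691
M5
G00 X27.169 Y244.500
M3 S876
G1 X97.093 Y244.500 F1023
G1 X97.093 Y128.923
G1 X27.169 Y128.923
G1 X27.169 Y244.500
M5
G00 X93.634 Y208.880
M3 S876
G1 X114.923 Y221.077 F1023
G1 X127.120 Y199.788
G1 X105.831 Y187.591
G1 X93.634 Y208.880
M5
G00 X103.598 Y222.858
M3 S876
G1 X77.355 Y38.710 F1023
G1 X31.628 Y141.146
G1 X24.698 Y109.664
M5
G00 X0.000 Y0.000

viewBox `0 0 220.191 255.222` with mm width/height → 1 unit = 1 mm. Flip: y_m = 255.222 − y_svg.

**Shape 1** — `<path>` open polyline, stroke `#ff00ff` → cut (S876, F1023). Machine vertices: (62.918,199.717) → (34.651,145.688) → (19.570,62.128) → (8.447,40.181) → (38.557,225.691). Open path.

**Shape 2** — `<rect>` rectangle, stroke `#ff00ff` → cut (S876, F1023). Machine vertices: (27.169,244.500) → (97.093,244.500) → (97.093,128.923) → (27.169,128.923) → (27.169,244.500). Closed: final G1 returns to the first vertex.

**Shape 3** — `<path>` regular polygon, stroke `#ff00ff` → cut (S876, F1023). Machine vertices: (93.634,208.880) → (114.923,221.077) → (127.120,199.788) → (105.831,187.591) → (93.634,208.880). Closed: final G1 returns to the first vertex.

**Shape 4** — `<path>` open polyline, stroke `#ff00ff` → cut (S876, F1023). Machine vertices: (103.598,222.858) → (77.355,38.710) → (31.628,141.146) → (24.698,109.664). Open path.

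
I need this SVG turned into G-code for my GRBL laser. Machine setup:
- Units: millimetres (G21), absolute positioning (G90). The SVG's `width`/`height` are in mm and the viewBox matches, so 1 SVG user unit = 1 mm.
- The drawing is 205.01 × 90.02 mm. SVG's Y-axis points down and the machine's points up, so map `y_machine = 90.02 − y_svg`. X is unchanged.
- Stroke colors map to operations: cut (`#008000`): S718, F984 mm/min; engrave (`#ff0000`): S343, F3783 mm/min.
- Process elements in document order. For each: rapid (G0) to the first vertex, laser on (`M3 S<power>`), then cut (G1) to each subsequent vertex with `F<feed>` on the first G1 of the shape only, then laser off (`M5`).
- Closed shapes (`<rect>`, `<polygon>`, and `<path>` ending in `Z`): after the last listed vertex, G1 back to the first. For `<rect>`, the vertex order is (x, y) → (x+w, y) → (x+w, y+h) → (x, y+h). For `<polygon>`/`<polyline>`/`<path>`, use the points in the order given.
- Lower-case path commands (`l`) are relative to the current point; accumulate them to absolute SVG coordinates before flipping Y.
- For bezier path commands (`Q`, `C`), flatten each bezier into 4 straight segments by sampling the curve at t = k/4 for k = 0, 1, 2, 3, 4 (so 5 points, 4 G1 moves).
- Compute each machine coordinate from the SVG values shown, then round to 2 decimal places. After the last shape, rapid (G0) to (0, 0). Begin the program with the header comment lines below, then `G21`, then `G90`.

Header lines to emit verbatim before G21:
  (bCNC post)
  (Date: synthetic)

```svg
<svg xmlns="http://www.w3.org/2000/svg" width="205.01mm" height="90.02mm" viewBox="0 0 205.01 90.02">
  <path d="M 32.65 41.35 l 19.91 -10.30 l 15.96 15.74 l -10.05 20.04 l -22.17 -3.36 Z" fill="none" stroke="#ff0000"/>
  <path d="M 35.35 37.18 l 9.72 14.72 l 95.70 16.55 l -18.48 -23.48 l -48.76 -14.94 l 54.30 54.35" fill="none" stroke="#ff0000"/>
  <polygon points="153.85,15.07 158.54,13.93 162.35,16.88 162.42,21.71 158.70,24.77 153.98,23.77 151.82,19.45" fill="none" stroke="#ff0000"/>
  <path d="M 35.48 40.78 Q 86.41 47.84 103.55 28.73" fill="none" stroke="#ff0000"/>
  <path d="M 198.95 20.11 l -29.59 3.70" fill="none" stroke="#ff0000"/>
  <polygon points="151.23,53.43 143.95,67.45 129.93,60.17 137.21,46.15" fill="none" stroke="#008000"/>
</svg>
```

Since the viewBox matches the mm dimensions, user units are millimetres directly. The only transform is the Y-flip y_m = 90.02 − y_svg.

Shape 1 is a regular polygon drawn with `<path>`. Its stroke #ff0000 means engrave at S343, F3783. After flipping Y the toolpath is (32.65,48.67) → (52.56,58.97) → (68.52,43.23) → (58.47,23.19) → (36.30,26.55) → (32.65,48.67), returning to the start.

Shape 2 is a open polyline drawn with `<path>`. Its stroke #ff0000 means engrave at S343, F3783. After flipping Y the toolpath is (35.35,52.84) → (45.07,38.12) → (140.77,21.57) → (122.29,45.05) → (73.53,59.99) → (127.83,5.64).

Shape 3 is a regular polygon drawn with `<polygon>`. Its stroke #ff0000 means engrave at S343, F3783. After flipping Y the toolpath is (153.85,74.95) → (158.54,76.09) → (162.35,73.14) → (162.42,68.31) → (158.70,65.25) → (153.98,66.25) → (151.82,70.57) → (153.85,74.95), returning to the start.

Shape 4 is a quadratic bezier drawn with `<path>`. Its stroke #ff0000 means engrave at S343, F3783. After flipping Y the toolpath is (35.48,49.24) → (58.83,47.35) → (77.96,48.72) → (92.87,53.37) → (103.55,61.29).

Shape 5 is a line segment drawn with `<path>`. Its stroke #ff0000 means engrave at S343, F3783. After flipping Y the toolpath is (198.95,69.91) → (169.36,66.21).

Shape 6 is a regular polygon drawn with `<polygon>`. Its stroke #008000 means cut at S718, F984. After flipping Y the toolpath is (151.23,36.59) → (143.95,22.57) → (129.93,29.85) → (137.21,43.87) → (151.23,36.59), returning to the start.

(bCNC post)
(Date: synthetic)
G21
G90
G0 X32.65 Y48.67
M3 S343
G1 X52.56 Y58.97 F3783
G1 X68.52 Y43.23
G1 X58.47 Y23.19
G1 X36.30 Y26.55
G1 X32.65 Y48.67
M5
G0 X35.35 Y52.84
M3 S343
G1 X45.07 Y38.12 F3783
G1 X140.77 Y21.57
G1 X122.29 Y45.05
G1 X73.53 Y59.99
G1 X127.83 Y5.64
M5
G0 X153.85 Y74.95
M3 S343
G1 X158.54 Y76.09 F3783
G1 X162.35 Y73.14
G1 X162.42 Y68.31
G1 X158.70 Y65.25
G1 X153.98 Y66.25
G1 X151.82 Y70.57
G1 X153.85 Y74.95
M5
G0 X35.48 Y49.24
M3 S343
G1 X58.83 Y47.35 F3783
G1 X77.96 Y48.72
G1 X92.87 Y53.37
G1 X103.55 Y61.29
M5
G0 X198.95 Y69.91
M3 S343
G1 X169.36 Y66.21 F3783
M5
G0 X151.23 Y36.59
M3 S718
G1 X143.95 Y22.57 F984
G1 X129.93 Y29.85
G1 X137.21 Y43.87
G1 X151.23 Y36.59
M5
G0 X0.00 Y0.00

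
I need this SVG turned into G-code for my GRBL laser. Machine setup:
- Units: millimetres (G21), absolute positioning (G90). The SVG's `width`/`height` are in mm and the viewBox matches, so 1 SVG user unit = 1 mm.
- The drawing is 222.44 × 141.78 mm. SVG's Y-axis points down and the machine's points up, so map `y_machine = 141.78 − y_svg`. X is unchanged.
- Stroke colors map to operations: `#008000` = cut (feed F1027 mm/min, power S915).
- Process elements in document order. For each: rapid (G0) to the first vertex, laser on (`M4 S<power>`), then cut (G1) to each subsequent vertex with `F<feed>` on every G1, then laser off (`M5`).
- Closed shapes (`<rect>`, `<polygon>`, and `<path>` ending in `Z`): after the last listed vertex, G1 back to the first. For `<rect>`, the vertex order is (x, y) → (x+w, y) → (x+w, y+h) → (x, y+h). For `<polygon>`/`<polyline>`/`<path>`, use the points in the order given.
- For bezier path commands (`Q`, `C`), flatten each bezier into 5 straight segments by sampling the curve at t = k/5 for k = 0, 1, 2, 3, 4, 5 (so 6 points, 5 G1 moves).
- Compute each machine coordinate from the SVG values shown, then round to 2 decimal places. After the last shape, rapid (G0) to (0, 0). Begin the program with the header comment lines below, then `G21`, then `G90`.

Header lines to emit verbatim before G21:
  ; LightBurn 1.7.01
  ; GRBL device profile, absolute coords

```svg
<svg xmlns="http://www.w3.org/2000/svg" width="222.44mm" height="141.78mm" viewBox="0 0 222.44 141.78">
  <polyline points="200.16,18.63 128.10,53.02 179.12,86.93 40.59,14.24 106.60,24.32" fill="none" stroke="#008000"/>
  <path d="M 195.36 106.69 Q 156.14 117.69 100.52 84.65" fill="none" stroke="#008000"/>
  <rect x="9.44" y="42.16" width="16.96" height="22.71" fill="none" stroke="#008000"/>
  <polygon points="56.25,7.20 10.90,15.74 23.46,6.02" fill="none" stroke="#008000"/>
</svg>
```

Since the viewBox matches the mm dimensions, user units are millimetres directly. The only transform is the Y-flip y_m = 141.78 − y_svg.

Shape 1 is a open polyline drawn with `<polyline>`. Its stroke #008000 means cut at S915, F1027. After flipping Y the toolpath is (200.16,123.15) → (128.10,88.76) → (179.12,54.85) → (40.59,127.54) → (106.60,117.46).

Shape 2 is a quadratic bezier drawn with `<path>`. Its stroke #008000 means cut at S915, F1027. After flipping Y the toolpath is (195.36,35.09) → (179.02,32.45) → (161.36,33.34) → (142.39,37.74) → (122.11,45.68) → (100.52,57.13).

Shape 3 is a rectangle drawn with `<rect>`. Its stroke #008000 means cut at S915, F1027. After flipping Y the toolpath is (9.44,99.62) → (26.40,99.62) → (26.40,76.91) → (9.44,76.91) → (9.44,99.62), returning to the start.

Shape 4 is a closed polygon drawn with `<polygon>`. Its stroke #008000 means cut at S915, F1027. After flipping Y the toolpath is (56.25,134.58) → (10.90,126.04) → (23.46,135.76) → (56.25,134.58), returning to the start.

; LightBurn 1.7.01
; GRBL device profile, absolute coords
G21
G90
G0 X200.16 Y123.15
M4 S915
G1 X128.10 Y88.76 F1027
G1 X179.12 Y54.85 F1027
G1 X40.59 Y127.54 F1027
G1 X106.60 Y117.46 F1027
M5
G0 X195.36 Y35.09
M4 S915
G1 X179.02 Y32.45 F1027
G1 X161.36 Y33.34 F1027
G1 X142.39 Y37.74 F1027
G1 X122.11 Y45.68 F1027
G1 X100.52 Y57.13 F1027
M5
G0 X9.44 Y99.62
M4 S915
G1 X26.40 Y99.62 F1027
G1 X26.40 Y76.91 F1027
G1 X9.44 Y76.91 F1027
G1 X9.44 Y99.62 F1027
M5
G0 X56.25 Y134.58
M4 S915
G1 X10.90 Y126.04 F1027
G1 X23.46 Y135.76 F1027
G1 X56.25 Y134.58 F1027
M5
G0 X0.00 Y0.00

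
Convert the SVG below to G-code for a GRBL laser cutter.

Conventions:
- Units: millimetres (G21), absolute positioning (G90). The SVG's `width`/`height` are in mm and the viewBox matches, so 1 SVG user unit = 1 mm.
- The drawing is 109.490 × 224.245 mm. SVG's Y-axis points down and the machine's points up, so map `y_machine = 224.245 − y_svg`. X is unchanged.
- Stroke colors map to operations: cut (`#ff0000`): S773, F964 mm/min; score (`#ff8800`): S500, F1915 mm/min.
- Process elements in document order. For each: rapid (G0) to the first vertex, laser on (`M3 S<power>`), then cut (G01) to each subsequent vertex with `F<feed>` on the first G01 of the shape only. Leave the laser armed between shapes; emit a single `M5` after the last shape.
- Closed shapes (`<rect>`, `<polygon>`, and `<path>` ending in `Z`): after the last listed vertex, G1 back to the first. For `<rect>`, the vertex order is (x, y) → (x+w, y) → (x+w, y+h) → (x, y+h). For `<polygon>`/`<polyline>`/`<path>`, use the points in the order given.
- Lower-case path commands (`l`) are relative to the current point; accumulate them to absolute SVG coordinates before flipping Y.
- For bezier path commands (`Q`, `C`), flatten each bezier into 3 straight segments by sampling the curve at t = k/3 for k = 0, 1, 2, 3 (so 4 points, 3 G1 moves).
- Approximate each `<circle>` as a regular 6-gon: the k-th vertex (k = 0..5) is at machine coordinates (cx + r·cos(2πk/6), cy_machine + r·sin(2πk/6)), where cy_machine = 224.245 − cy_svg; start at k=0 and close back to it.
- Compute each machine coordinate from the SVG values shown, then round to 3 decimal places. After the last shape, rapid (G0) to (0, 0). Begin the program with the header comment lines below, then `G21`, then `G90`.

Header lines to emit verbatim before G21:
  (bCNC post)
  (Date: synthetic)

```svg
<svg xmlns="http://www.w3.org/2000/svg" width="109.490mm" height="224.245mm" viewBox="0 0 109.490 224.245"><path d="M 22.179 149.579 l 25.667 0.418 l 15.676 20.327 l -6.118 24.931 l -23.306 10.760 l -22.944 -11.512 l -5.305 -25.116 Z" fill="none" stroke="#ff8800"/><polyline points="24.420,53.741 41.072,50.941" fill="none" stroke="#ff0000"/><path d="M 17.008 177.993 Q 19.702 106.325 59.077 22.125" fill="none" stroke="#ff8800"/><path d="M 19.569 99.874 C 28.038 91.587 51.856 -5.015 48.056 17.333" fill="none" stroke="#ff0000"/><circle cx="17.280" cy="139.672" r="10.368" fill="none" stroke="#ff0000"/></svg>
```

(bCNC post)
(Date: synthetic)
G21
G90
G0 X22.179 Y74.666
M3 S500
G01 X47.846 Y74.248 F1915
G01 X63.522 Y53.921
G01 X57.404 Y28.990
G01 X34.098 Y18.230
G01 X11.154 Y29.742
G01 X5.849 Y54.858
G01 X22.179 Y74.666
G0 X24.420 Y170.504
M3 S773
G01 X41.072 Y173.304 F964
G0 X17.008 Y46.252
M3 S500
G01 X22.880 Y95.423 F1915
G01 X36.903 Y147.379
G01 X59.077 Y202.120
G0 X19.569 Y124.371
M3 S773
G01 X31.563 Y154.420 F964
G01 X44.241 Y197.286
G01 X48.056 Y206.912
G0 X27.648 Y84.573
M3 S773
G01 X22.464 Y93.552 F964
G01 X12.096 Y93.552
G01 X6.912 Y84.573
G01 X12.096 Y75.594
G01 X22.464 Y75.594
G01 X27.648 Y84.573
M5
G0 X0.000 Y0.000

viewBox `0 0 109.490 224.245` with mm width/height → 1 unit = 1 mm. Flip: y_m = 224.245 − y_svg.

**Shape 1** — `<path>` regular polygon, stroke `#ff8800` → score (S500, F1915). Machine vertices: (22.179,74.666) → (47.846,74.248) → (63.522,53.921) → (57.404,28.990) → (34.098,18.230) → (11.154,29.742) → (5.849,54.858) → (22.179,74.666). Closed: final G1 returns to the first vertex.

**Shape 2** — `<polyline>` line segment, stroke `#ff0000` → cut (S773, F964). Machine vertices: (24.420,170.504) → (41.072,173.304). Open path.

**Shape 3** — `<path>` quadratic bezier, stroke `#ff8800` → score (S500, F1915). Control points (SVG): P0=(17.008,177.993), P1=(19.702,106.325), P2=(59.077,22.125); sampled at t=k/3. Machine vertices: (17.008,46.252) → (22.880,95.423) → (36.903,147.379) → (59.077,202.120). Open path.

**Shape 4** — `<path>` cubic bezier, stroke `#ff0000` → cut (S773, F964). Control points (SVG): P0=(19.569,99.874), P1=(28.038,91.587), P2=(51.856,-5.015), P3=(48.056,17.333); sampled at t=k/3. Machine vertices: (19.569,124.371) → (31.563,154.420) → (44.241,197.286) → (48.056,206.912). Open path.

**Shape 5** — `<circle>` circle, stroke `#ff0000` → cut (S773, F964). Machine vertices: (27.648,84.573) → (22.464,93.552) → (12.096,93.552) → (6.912,84.573) → (12.096,75.594) → (22.464,75.594) → (27.648,84.573). Closed: final G1 returns to the first vertex.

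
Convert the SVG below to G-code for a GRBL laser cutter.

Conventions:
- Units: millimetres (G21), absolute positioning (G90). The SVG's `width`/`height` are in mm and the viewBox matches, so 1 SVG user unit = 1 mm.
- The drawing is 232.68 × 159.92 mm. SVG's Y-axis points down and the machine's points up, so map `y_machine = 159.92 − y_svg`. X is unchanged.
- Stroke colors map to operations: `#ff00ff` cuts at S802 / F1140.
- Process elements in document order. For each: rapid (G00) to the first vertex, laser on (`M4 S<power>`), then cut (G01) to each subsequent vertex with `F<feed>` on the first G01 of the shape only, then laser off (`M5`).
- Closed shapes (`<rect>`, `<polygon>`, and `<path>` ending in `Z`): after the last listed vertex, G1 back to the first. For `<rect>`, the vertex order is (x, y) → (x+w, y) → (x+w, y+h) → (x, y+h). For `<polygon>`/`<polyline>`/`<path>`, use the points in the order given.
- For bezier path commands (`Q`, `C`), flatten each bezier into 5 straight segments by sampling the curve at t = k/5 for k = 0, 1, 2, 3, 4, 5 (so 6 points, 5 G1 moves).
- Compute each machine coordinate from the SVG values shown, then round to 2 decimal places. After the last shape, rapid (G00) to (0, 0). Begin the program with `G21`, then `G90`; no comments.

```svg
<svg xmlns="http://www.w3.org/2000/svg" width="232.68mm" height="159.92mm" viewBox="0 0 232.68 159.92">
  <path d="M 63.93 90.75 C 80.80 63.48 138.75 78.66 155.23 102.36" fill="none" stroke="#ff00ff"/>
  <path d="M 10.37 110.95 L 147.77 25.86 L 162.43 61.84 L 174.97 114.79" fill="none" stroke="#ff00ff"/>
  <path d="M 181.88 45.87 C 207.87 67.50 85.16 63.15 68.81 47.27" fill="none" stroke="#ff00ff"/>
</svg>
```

G21
G90
G00 X63.93 Y69.17
M4 S802
G01 X78.32 Y80.71 F1140
G01 X98.61 Y83.69
G01 X120.83 Y79.74
G01 X141.03 Y70.49
G01 X155.23 Y57.56
M5
G00 X10.37 Y48.97
M4 S802
G01 X147.77 Y134.06 F1140
G01 X162.43 Y98.08
G01 X174.97 Y45.13
M5
G00 X181.88 Y114.05
M4 S802
G01 X181.67 Y104.07 F1140
G01 X158.02 Y99.64
G01 X123.16 Y100.05
G01 X89.34 Y104.62
G01 X68.81 Y112.65
M5
G00 X0.00 Y0.00

Since the viewBox matches the mm dimensions, user units are millimetres directly. The only transform is the Y-flip y_m = 159.92 − y_svg.

Shape 1 is a cubic bezier drawn with `<path>`. Its stroke #ff00ff means cut at S802, F1140. After flipping Y the toolpath is (63.93,69.17) → (78.32,80.71) → (98.61,83.69) → (120.83,79.74) → (141.03,70.49) → (155.23,57.56).

Shape 2 is a open polyline drawn with `<path>`. Its stroke #ff00ff means cut at S802, F1140. After flipping Y the toolpath is (10.37,48.97) → (147.77,134.06) → (162.43,98.08) → (174.97,45.13).

Shape 3 is a cubic bezier drawn with `<path>`. Its stroke #ff00ff means cut at S802, F1140. After flipping Y the toolpath is (181.88,114.05) → (181.67,104.07) → (158.02,99.64) → (123.16,100.05) → (89.34,104.62) → (68.81,112.65).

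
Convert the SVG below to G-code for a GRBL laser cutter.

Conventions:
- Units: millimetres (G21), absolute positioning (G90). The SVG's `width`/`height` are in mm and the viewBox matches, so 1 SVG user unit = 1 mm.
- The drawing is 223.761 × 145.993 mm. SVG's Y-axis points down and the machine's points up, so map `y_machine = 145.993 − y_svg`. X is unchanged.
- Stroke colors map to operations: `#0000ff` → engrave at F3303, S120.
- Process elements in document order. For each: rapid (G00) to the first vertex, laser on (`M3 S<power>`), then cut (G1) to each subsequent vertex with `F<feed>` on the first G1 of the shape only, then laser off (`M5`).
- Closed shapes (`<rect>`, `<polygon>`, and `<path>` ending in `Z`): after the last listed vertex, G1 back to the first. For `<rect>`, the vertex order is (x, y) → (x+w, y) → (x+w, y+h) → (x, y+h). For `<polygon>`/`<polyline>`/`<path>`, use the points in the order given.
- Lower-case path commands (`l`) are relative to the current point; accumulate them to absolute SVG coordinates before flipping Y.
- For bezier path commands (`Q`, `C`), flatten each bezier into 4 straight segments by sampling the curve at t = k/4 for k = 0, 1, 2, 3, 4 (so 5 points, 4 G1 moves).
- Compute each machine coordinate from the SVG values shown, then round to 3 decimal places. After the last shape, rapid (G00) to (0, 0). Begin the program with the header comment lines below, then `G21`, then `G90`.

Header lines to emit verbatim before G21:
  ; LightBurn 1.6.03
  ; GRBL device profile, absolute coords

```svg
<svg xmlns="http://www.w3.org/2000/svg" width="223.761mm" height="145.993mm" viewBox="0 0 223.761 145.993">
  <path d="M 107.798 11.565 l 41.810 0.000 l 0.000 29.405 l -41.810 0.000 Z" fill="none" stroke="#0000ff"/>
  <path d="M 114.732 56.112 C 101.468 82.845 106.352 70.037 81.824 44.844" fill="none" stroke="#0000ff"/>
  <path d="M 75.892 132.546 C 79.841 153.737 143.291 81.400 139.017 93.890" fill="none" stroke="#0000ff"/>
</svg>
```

; LightBurn 1.6.03
; GRBL device profile, absolute coords
G21
G90
G00 X107.798 Y134.428
M3 S120
G1 X149.608 Y134.428 F3303
G1 X149.608 Y105.023
G1 X107.798 Y105.023
G1 X107.798 Y134.428
M5
G00 X114.732 Y89.881
M3 S120
G1 X107.444 Y76.821 F3303
G1 X102.502 Y76.043
G1 X95.448 Y85.001
G1 X81.824 Y101.149
M5
G00 X75.892 Y13.447
M3 S120
G1 X88.022 Y12.303 F3303
G1 X110.538 Y29.512
G1 X131.512 Y48.352
G1 X139.017 Y52.103
M5
G00 X0.000 Y0.000

Since the viewBox matches the mm dimensions, user units are millimetres directly. The only transform is the Y-flip y_m = 145.993 − y_svg.

Shape 1 is a rectangle drawn with `<path>`. Its stroke #0000ff means engrave at S120, F3303. After flipping Y the toolpath is (107.798,134.428) → (149.608,134.428) → (149.608,105.023) → (107.798,105.023) → (107.798,134.428), returning to the start.

Shape 2 is a cubic bezier drawn with `<path>`. Its stroke #0000ff means engrave at S120, F3303. After flipping Y the toolpath is (114.732,89.881) → (107.444,76.821) → (102.502,76.043) → (95.448,85.001) → (81.824,101.149).

Shape 3 is a cubic bezier drawn with `<path>`. Its stroke #0000ff means engrave at S120, F3303. After flipping Y the toolpath is (75.892,13.447) → (88.022,12.303) → (110.538,29.512) → (131.512,48.352) → (139.017,52.103).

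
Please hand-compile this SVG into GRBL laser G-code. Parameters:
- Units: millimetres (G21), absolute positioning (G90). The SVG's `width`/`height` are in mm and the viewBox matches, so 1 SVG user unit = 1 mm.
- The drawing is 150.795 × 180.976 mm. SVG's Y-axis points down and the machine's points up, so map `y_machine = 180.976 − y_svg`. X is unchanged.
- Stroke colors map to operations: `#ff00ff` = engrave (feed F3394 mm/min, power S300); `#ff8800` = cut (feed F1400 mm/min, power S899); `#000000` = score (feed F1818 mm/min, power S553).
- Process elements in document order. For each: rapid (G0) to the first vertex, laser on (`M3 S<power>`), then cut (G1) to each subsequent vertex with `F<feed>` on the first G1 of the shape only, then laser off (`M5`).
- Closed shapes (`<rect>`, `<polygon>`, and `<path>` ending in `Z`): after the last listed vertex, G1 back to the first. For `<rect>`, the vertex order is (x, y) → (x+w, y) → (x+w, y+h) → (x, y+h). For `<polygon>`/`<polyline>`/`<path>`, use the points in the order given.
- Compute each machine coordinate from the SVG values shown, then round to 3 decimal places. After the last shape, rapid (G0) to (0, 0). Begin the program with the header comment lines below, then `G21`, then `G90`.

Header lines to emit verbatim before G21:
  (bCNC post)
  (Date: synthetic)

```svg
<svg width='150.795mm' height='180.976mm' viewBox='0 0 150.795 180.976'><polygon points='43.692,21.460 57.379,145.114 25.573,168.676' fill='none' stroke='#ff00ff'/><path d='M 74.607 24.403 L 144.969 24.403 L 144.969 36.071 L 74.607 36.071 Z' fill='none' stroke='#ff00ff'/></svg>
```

(bCNC post)
(Date: synthetic)
G21
G90
G0 X43.692 Y159.516
M3 S300
G1 X57.379 Y35.862 F3394
G1 X25.573 Y12.300
G1 X43.692 Y159.516
M5
G0 X74.607 Y156.573
M3 S300
G1 X144.969 Y156.573 F3394
G1 X144.969 Y144.905
G1 X74.607 Y144.905
G1 X74.607 Y156.573
M5
G0 X0.000 Y0.000

Since the viewBox matches the mm dimensions, user units are millimetres directly. The only transform is the Y-flip y_m = 180.976 − y_svg.

Shape 1 is a closed polygon drawn with `<polygon>`. Its stroke #ff00ff means engrave at S300, F3394. After flipping Y the toolpath is (43.692,159.516) → (57.379,35.862) → (25.573,12.300) → (43.692,159.516), returning to the start.

Shape 2 is a rectangle drawn with `<path>`. Its stroke #ff00ff means engrave at S300, F3394. After flipping Y the toolpath is (74.607,156.573) → (144.969,156.573) → (144.969,144.905) → (74.607,144.905) → (74.607,156.573), returning to the start.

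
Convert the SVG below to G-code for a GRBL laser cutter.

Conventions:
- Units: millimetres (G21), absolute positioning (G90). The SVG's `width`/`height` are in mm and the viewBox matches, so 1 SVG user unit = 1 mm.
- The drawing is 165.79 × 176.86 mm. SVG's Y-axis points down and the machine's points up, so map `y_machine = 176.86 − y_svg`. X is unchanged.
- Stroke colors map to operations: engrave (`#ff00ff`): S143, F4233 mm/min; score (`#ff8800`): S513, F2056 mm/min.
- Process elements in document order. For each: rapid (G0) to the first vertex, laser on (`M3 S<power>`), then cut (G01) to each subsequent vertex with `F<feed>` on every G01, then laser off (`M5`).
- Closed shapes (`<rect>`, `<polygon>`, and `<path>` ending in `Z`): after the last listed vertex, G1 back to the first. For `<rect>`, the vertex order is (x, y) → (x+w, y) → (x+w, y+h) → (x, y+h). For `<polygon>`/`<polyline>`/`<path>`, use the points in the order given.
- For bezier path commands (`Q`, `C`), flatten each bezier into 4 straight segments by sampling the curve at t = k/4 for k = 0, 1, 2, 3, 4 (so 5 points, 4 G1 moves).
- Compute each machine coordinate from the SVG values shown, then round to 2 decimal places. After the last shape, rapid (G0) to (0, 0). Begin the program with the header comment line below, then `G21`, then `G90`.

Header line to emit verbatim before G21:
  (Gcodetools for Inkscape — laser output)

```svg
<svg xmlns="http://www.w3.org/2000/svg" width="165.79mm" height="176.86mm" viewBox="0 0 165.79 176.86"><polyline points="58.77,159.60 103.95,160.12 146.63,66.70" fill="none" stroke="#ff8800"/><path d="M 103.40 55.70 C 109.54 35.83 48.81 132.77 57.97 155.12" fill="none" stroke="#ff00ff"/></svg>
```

(Gcodetools for Inkscape — laser output)
G21
G90
G0 X58.77 Y17.26
M3 S513
G01 X103.95 Y16.74 F2056
G01 X146.63 Y110.16 F2056
M5
G0 X103.40 Y121.16
M3 S143
G01 X97.60 Y117.15 F4233
G01 X79.55 Y87.28 F4233
G01 X62.07 Y49.50 F4233
G01 X57.97 Y21.74 F4233
M5
G0 X0.00 Y0.00

Since the viewBox matches the mm dimensions, user units are millimetres directly. The only transform is the Y-flip y_m = 176.86 − y_svg.

Shape 1 is a open polyline drawn with `<polyline>`. Its stroke #ff8800 means score at S513, F2056. After flipping Y the toolpath is (58.77,17.26) → (103.95,16.74) → (146.63,110.16).

Shape 2 is a cubic bezier drawn with `<path>`. Its stroke #ff00ff means engrave at S143, F4233. After flipping Y the toolpath is (103.40,121.16) → (97.60,117.15) → (79.55,87.28) → (62.07,49.50) → (57.97,21.74).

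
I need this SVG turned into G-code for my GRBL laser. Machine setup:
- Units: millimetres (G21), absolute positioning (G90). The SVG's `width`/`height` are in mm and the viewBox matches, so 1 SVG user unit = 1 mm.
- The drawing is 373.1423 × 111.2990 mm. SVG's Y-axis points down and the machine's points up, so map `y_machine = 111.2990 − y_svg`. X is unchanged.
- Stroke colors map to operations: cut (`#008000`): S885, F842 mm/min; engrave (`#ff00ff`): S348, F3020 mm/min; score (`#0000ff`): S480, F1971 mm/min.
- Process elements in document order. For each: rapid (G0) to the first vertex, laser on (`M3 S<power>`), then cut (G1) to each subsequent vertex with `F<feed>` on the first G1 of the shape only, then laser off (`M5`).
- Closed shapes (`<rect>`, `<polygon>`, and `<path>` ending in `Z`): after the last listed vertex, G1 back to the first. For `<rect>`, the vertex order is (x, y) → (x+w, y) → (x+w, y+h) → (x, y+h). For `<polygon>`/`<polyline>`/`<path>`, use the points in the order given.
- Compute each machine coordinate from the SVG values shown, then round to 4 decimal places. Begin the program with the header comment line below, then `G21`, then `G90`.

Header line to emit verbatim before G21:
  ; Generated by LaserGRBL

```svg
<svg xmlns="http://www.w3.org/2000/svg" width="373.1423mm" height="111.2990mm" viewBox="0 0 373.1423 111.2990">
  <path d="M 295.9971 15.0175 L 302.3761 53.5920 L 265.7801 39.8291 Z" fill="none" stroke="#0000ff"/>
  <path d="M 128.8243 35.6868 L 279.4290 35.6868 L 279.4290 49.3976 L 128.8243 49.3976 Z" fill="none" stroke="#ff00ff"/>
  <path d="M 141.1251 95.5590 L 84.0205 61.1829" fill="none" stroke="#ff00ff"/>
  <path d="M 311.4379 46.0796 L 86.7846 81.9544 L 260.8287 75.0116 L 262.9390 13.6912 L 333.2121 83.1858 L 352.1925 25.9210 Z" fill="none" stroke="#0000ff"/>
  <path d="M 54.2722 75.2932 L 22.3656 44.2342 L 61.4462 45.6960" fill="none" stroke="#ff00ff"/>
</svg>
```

; Generated by LaserGRBL
G21
G90
G0 X295.9971 Y96.2815
M3 S480
G1 X302.3761 Y57.7070 F1971
G1 X265.7801 Y71.4699
G1 X295.9971 Y96.2815
M5
G0 X128.8243 Y75.6122
M3 S348
G1 X279.4290 Y75.6122 F3020
G1 X279.4290 Y61.9014
G1 X128.8243 Y61.9014
G1 X128.8243 Y75.6122
M5
G0 X141.1251 Y15.7400
M3 S348
G1 X84.0205 Y50.1161 F3020
M5
G0 X311.4379 Y65.2194
M3 S480
G1 X86.7846 Y29.3446 F1971
G1 X260.8287 Y36.2874
G1 X262.9390 Y97.6078
G1 X333.2121 Y28.1132
G1 X352.1925 Y85.3780
G1 X311.4379 Y65.2194
M5
G0 X54.2722 Y36.0058
M3 S348
G1 X22.3656 Y67.0648 F3020
G1 X61.4462 Y65.6030
M5

viewBox `0 0 373.1423 111.2990` with mm width/height → 1 unit = 1 mm. Flip: y_m = 111.2990 − y_svg.

**Shape 1** — `<path>` regular polygon, stroke `#0000ff` → score (S480, F1971). Machine vertices: (295.9971,96.2815) → (302.3761,57.7070) → (265.7801,71.4699) → (295.9971,96.2815). Closed: final G1 returns to the first vertex.

**Shape 2** — `<path>` rectangle, stroke `#ff00ff` → engrave (S348, F3020). Machine vertices: (128.8243,75.6122) → (279.4290,75.6122) → (279.4290,61.9014) → (128.8243,61.9014) → (128.8243,75.6122). Closed: final G1 returns to the first vertex.

**Shape 3** — `<path>` line segment, stroke `#ff00ff` → engrave (S348, F3020). Machine vertices: (141.1251,15.7400) → (84.0205,50.1161). Open path.

**Shape 4** — `<path>` closed polygon, stroke `#0000ff` → score (S480, F1971). Machine vertices: (311.4379,65.2194) → (86.7846,29.3446) → (260.8287,36.2874) → (262.9390,97.6078) → (333.2121,28.1132) → (352.1925,85.3780) → (311.4379,65.2194). Closed: final G1 returns to the first vertex.

**Shape 5** — `<path>` open polyline, stroke `#ff00ff` → engrave (S348, F3020). Machine vertices: (54.2722,36.0058) → (22.3656,67.0648) → (61.4462,65.6030). Open path.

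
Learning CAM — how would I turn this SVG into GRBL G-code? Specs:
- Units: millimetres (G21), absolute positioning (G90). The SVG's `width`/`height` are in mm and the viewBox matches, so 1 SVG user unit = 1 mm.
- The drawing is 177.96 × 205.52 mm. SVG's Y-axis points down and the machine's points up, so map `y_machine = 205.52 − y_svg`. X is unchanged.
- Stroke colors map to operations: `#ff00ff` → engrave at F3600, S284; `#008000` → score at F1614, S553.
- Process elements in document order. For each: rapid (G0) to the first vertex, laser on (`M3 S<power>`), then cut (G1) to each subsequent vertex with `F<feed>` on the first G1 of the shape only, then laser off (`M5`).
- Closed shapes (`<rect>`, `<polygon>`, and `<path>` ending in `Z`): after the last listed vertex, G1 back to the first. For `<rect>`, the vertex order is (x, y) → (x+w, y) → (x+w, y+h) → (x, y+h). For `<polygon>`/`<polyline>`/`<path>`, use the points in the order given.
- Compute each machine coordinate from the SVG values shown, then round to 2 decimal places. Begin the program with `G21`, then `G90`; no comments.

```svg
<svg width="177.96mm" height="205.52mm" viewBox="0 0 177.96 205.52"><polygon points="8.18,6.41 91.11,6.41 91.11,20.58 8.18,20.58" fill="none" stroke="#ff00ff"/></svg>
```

Since the viewBox matches the mm dimensions, user units are millimetres directly. The only transform is the Y-flip y_m = 205.52 − y_svg.

Shape 1 is a rectangle drawn with `<polygon>`. Its stroke #ff00ff means engrave at S284, F3600. After flipping Y the toolpath is (8.18,199.11) → (91.11,199.11) → (91.11,184.94) → (8.18,184.94) → (8.18,199.11), returning to the start.

G21
G90
G0 X8.18 Y199.11
M3 S284
G1 X91.11 Y199.11 F3600
G1 X91.11 Y184.94
G1 X8.18 Y184.94
G1 X8.18 Y199.11
M5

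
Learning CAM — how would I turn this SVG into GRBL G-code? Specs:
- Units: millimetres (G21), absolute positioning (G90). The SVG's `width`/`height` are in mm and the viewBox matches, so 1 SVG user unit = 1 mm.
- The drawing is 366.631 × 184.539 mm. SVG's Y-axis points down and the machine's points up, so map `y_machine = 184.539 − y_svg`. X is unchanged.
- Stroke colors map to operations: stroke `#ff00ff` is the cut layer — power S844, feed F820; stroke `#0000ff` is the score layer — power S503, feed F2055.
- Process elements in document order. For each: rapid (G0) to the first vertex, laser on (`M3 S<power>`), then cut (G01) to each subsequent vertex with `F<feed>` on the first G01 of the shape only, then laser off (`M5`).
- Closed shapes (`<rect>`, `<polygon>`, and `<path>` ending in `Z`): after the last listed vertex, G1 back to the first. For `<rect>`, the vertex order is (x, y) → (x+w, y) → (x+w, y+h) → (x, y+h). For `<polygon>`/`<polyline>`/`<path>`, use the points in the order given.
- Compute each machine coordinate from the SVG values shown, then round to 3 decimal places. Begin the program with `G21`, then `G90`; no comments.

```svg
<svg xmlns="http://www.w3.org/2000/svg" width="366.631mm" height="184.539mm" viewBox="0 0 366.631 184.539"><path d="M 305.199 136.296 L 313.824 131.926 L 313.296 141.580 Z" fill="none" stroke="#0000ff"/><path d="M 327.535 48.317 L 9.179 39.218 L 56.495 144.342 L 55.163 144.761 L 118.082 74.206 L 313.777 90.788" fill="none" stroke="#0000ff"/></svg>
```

viewBox `0 0 366.631 184.539` with mm width/height → 1 unit = 1 mm. Flip: y_m = 184.539 − y_svg.

**Shape 1** — `<path>` regular polygon, stroke `#0000ff` → score (S503, F2055). Machine vertices: (305.199,48.243) → (313.824,52.613) → (313.296,42.959) → (305.199,48.243). Closed: final G1 returns to the first vertex.

**Shape 2** — `<path>` open polyline, stroke `#0000ff` → score (S503, F2055). Machine vertices: (327.535,136.222) → (9.179,145.321) → (56.495,40.197) → (55.163,39.778) → (118.082,110.333) → (313.777,93.751). Open path.

G21
G90
G0 X305.199 Y48.243
M3 S503
G01 X313.824 Y52.613 F2055
G01 X313.296 Y42.959
G01 X305.199 Y48.243
M5
G0 X327.535 Y136.222
M3 S503
G01 X9.179 Y145.321 F2055
G01 X56.495 Y40.197
G01 X55.163 Y39.778
G01 X118.082 Y110.333
G01 X313.777 Y93.751
M5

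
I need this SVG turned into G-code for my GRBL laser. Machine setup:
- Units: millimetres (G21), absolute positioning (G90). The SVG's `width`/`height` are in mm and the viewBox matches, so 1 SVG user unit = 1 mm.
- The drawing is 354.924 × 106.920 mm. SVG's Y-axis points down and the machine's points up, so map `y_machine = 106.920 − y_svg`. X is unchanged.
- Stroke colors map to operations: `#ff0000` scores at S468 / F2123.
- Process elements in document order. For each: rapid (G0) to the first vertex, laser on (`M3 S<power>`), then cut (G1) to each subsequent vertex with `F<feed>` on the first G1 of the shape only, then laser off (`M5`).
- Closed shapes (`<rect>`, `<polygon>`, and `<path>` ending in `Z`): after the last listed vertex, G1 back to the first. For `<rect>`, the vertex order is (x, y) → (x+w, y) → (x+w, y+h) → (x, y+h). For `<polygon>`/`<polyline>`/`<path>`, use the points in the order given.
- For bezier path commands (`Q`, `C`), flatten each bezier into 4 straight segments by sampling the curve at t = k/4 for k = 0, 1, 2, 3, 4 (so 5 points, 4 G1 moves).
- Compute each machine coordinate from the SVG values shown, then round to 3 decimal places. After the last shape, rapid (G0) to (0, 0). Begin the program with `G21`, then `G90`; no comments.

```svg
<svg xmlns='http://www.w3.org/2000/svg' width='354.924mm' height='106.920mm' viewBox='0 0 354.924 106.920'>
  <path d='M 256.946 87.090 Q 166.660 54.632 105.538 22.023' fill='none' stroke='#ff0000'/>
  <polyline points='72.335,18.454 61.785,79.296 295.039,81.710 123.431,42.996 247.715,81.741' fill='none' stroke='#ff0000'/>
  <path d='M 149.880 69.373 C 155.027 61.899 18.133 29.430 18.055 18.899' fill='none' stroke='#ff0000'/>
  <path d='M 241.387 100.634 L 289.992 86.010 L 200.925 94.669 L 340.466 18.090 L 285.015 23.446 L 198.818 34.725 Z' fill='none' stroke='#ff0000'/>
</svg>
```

G21
G90
G0 X256.946 Y19.830
M3 S468
G1 X213.626 Y36.068 F2123
G1 X173.951 Y52.326
G1 X137.922 Y68.602
G1 X105.538 Y84.897
M5
G0 X72.335 Y88.466
M3 S468
G1 X61.785 Y27.624 F2123
G1 X295.039 Y25.210
G1 X123.431 Y63.924
G1 X247.715 Y25.179
M5
G0 X149.880 Y37.547
M3 S468
G1 X131.465 Y47.106 F2123
G1 X85.927 Y61.638
G1 X39.409 Y76.743
G1 X18.055 Y88.021
M5
G0 X241.387 Y6.286
M3 S468
G1 X289.992 Y20.910 F2123
G1 X200.925 Y12.251
G1 X340.466 Y88.830
G1 X285.015 Y83.474
G1 X198.818 Y72.195
G1 X241.387 Y6.286
M5
G0 X0.000 Y0.000

viewBox `0 0 354.924 106.920` with mm width/height → 1 unit = 1 mm. Flip: y_m = 106.920 − y_svg.

**Shape 1** — `<path>` quadratic bezier, stroke `#ff0000` → score (S468, F2123). Control points (SVG): P0=(256.946,87.090), P1=(166.660,54.632), P2=(105.538,22.023); sampled at t=k/4. Machine vertices: (256.946,19.830) → (213.626,36.068) → (173.951,52.326) → (137.922,68.602) → (105.538,84.897). Open path.

**Shape 2** — `<polyline>` open polyline, stroke `#ff0000` → score (S468, F2123). Machine vertices: (72.335,88.466) → (61.785,27.624) → (295.039,25.210) → (123.431,63.924) → (247.715,25.179). Open path.

**Shape 3** — `<path>` cubic bezier, stroke `#ff0000` → score (S468, F2123). Control points (SVG): P0=(149.880,69.373), P1=(155.027,61.899), P2=(18.133,29.430), P3=(18.055,18.899); sampled at t=k/4. Machine vertices: (149.880,37.547) → (131.465,47.106) → (85.927,61.638) → (39.409,76.743) → (18.055,88.021). Open path.

**Shape 4** — `<path>` closed polygon, stroke `#ff0000` → score (S468, F2123). Machine vertices: (241.387,6.286) → (289.992,20.910) → (200.925,12.251) → (340.466,88.830) → (285.015,83.474) → (198.818,72.195) → (241.387,6.286). Closed: final G1 returns to the first vertex.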